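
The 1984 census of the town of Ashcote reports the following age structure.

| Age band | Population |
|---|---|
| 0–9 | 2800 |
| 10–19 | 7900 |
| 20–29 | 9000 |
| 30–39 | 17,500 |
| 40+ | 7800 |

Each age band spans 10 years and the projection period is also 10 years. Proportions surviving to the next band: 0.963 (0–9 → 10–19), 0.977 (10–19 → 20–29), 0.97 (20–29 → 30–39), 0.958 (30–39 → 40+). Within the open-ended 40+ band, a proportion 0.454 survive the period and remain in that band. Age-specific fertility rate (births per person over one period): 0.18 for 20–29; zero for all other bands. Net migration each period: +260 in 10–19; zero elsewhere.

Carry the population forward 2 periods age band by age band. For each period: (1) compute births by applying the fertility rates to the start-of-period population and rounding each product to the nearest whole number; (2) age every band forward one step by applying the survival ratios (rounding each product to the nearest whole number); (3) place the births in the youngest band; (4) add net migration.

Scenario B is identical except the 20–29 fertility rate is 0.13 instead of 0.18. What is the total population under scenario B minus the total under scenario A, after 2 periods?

Call the bands 1 to 5, youngest first.
Period 1.
Births: 9000 * 0.18 = 1620
Band 2: 2800 * 0.963 = 2696
Band 3: 7900 * 0.977 = 7718
Band 4: 9000 * 0.97 = 8730
Band 5: 17500 * 0.958 + 7800 * 0.454 = 16765 + 3541 = 20306
Net migration: Band 2 + 260 → 2956
End of period: [1620, 2956, 7718, 8730, 20306]
Period 2.
Births: 7718 * 0.18 = 1389
Band 2: 1620 * 0.963 = 1560
Band 3: 2956 * 0.977 = 2888
Band 4: 7718 * 0.97 = 7486
Band 5: 8730 * 0.958 + 20306 * 0.454 = 8363 + 9219 = 17582
Net migration: Band 2 + 260 → 1820
End of period: [1389, 1820, 2888, 7486, 17582]
Scenario A total after 2 periods: 31165
Scenario B projection —
Period 1.
Births: 9000 * 0.13 = 1170
Band 2: 2800 * 0.963 = 2696
Band 3: 7900 * 0.977 = 7718
Band 4: 9000 * 0.97 = 8730
Band 5: 17500 * 0.958 + 7800 * 0.454 = 16765 + 3541 = 20306
Net migration: Band 2 + 260 → 2956
End of period: [1170, 2956, 7718, 8730, 20306]
Period 2.
Births: 7718 * 0.13 = 1003
Band 2: 1170 * 0.963 = 1127
Band 3: 2956 * 0.977 = 2888
Band 4: 7718 * 0.97 = 7486
Band 5: 8730 * 0.958 + 20306 * 0.454 = 8363 + 9219 = 17582
Net migration: Band 2 + 260 → 1387
End of period: [1003, 1387, 2888, 7486, 17582]
Scenario B total after 2 periods: 30346
Difference B − A = 30346 − 31165 = -819

-819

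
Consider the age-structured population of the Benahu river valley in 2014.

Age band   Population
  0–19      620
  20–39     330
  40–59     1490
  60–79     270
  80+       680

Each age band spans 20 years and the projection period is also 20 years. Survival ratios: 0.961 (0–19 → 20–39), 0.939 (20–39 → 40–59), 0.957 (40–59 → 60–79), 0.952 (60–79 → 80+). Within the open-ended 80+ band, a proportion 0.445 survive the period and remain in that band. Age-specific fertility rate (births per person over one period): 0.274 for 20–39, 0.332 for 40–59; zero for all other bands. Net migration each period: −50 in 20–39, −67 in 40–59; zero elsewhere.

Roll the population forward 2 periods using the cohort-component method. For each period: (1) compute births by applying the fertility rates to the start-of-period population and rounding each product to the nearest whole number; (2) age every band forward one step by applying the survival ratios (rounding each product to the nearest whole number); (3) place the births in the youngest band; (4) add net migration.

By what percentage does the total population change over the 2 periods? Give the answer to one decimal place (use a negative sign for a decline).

Call the groups 1 to 5, youngest first.
After projecting period 1:
Births: 330 × 0.274 = 90 ; 1490 × 0.332 = 495 → total 585
Group 2: 620 × 0.961 = 596
Group 3: 330 × 0.939 = 310
Group 4: 1490 × 0.957 = 1426
Group 5: 270 × 0.952 + 680 × 0.445 = 257 + 303 = 560
Net migration: Group 2 − 50 → 546; Group 3 − 67 → 243
Giving 585 / 546 / 243 / 1426 / 560.
After projecting period 2:
Births: 546 × 0.274 = 150 ; 243 × 0.332 = 81 → total 231
Group 2: 585 × 0.961 = 562
Group 3: 546 × 0.939 = 513
Group 4: 243 × 0.957 = 233
Group 5: 1426 × 0.952 + 560 × 0.445 = 1358 + 249 = 1607
Net migration: Group 2 − 50 → 512; Group 3 − 67 → 446
Giving 231 / 512 / 446 / 233 / 1607.
Total: 3390 → 3029; change = -361; percentage change = -10.6%

-10.6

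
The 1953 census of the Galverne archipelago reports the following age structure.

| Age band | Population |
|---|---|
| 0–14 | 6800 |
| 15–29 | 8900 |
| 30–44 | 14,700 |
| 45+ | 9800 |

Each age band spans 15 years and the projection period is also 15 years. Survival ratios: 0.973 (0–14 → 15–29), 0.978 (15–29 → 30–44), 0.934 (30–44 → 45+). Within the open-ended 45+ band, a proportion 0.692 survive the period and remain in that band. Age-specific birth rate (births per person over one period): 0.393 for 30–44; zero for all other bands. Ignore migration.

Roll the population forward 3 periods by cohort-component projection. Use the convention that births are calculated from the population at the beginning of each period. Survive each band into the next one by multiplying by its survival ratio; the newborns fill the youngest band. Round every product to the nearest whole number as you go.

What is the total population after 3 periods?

32860

— Period 1 —
Births: 14700 × 0.393 = 5777
15–29: 6800 × 0.973 = 6616
30–44: 8900 × 0.978 = 8704
45+: 14700 × 0.934 + 9800 × 0.692 = 13730 + 6782 = 20512
→ [5777, 6616, 8704, 20512]
— Period 2 —
Births: 8704 × 0.393 = 3421
15–29: 5777 × 0.973 = 5621
30–44: 6616 × 0.978 = 6470
45+: 8704 × 0.934 + 20512 × 0.692 = 8130 + 14194 = 22324
→ [3421, 5621, 6470, 22324]
— Period 3 —
Births: 6470 × 0.393 = 2543
15–29: 3421 × 0.973 = 3329
30–44: 5621 × 0.978 = 5497
45+: 6470 × 0.934 + 22324 × 0.692 = 6043 + 15448 = 21491
→ [2543, 3329, 5497, 21491]
Total after period 3: 2543 + 3329 + 5497 + 21491 = 32860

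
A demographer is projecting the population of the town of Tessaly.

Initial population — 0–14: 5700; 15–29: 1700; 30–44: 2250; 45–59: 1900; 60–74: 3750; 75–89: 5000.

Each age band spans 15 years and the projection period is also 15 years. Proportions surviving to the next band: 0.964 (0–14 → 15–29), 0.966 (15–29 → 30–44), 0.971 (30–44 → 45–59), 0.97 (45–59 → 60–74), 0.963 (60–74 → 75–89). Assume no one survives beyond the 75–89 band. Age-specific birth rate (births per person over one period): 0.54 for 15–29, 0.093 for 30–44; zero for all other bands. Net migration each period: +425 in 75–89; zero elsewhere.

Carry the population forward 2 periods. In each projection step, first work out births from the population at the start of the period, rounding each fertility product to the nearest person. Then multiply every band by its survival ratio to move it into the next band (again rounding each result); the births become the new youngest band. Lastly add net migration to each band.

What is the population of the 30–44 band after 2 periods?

5308

Call the bands 1 to 6, youngest first.
[period 1]
Births: 1700 × 0.54 = 918, 2250 × 0.093 = 209 → total 1127
Band 2: 5700 × 0.964 = 5495
Band 3: 1700 × 0.966 = 1642
Band 4: 2250 × 0.971 = 2185
Band 5: 1900 × 0.97 = 1843
Band 6: 3750 × 0.963 = 3611
Net migration: Band 6 + 425 → 4036
→ [1127, 5495, 1642, 2185, 1843, 4036]
[period 2]
Births: 5495 × 0.54 = 2967, 1642 × 0.093 = 153 → total 3120
Band 2: 1127 × 0.964 = 1086
Band 3: 5495 × 0.966 = 5308
Band 4: 1642 × 0.971 = 1594
Band 5: 2185 × 0.97 = 2119
Band 6: 1843 × 0.963 = 1775
Net migration: Band 6 + 425 → 2200
→ [3120, 1086, 5308, 1594, 2119, 2200]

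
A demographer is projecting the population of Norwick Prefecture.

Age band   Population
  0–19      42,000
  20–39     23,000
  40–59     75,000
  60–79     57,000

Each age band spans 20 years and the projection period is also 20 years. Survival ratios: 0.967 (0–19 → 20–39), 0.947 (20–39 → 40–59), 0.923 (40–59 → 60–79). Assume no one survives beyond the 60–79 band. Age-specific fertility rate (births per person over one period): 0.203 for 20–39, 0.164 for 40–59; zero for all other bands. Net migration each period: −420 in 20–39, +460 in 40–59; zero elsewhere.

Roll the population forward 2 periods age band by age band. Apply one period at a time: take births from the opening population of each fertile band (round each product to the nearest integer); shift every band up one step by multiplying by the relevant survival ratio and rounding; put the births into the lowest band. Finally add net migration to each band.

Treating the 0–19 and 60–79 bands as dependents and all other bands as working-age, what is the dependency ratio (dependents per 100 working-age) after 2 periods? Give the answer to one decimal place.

After projecting period 1:
Births: 23000 * 0.203 = 4669  |  75000 * 0.164 = 12300 — total 16969
20–39: 42000 * 0.967 = 40614
40–59: 23000 * 0.947 = 21781
60–79: 75000 * 0.923 = 69225
Net migration: 20–39 − 420 → 40194; 40–59 + 460 → 22241
→ [16969, 40194, 22241, 69225]
After projecting period 2:
Births: 40194 * 0.203 = 8159  |  22241 * 0.164 = 3648 — total 11807
20–39: 16969 * 0.967 = 16409
40–59: 40194 * 0.947 = 38064
60–79: 22241 * 0.923 = 20528
Net migration: 20–39 − 420 → 15989; 40–59 + 460 → 38524
→ [11807, 15989, 38524, 20528]
Dependents (band 0–19 + band 60–79) = 11807 + 20528 = 32335; working-age = 54513; ratio = 32335/54513 × 100 = 59.3

59.3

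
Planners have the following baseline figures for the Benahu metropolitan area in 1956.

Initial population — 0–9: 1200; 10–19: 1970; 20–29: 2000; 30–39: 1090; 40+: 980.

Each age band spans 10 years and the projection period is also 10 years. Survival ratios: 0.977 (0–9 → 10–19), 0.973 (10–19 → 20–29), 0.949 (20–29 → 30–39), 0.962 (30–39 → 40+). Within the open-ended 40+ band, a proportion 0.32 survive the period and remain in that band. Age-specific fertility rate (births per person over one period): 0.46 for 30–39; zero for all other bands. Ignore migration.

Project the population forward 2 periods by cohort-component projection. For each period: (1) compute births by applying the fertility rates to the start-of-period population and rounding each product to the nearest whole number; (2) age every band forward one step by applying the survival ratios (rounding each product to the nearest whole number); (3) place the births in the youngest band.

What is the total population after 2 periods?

6583

Numbering the bands 1..5 from youngest to oldest:
After projecting period 1:
Births: 1090 × 0.46 = 501
Band 2: 1200 × 0.977 = 1172
Band 3: 1970 × 0.973 = 1917
Band 4: 2000 × 0.949 = 1898
Band 5: 1090 × 0.962 + 980 × 0.32 = 1049 + 314 = 1363
Giving 501 / 1172 / 1917 / 1898 / 1363.
After projecting period 2:
Births: 1898 × 0.46 = 873
Band 2: 501 × 0.977 = 489
Band 3: 1172 × 0.973 = 1140
Band 4: 1917 × 0.949 = 1819
Band 5: 1898 × 0.962 + 1363 × 0.32 = 1826 + 436 = 2262
Giving 873 / 489 / 1140 / 1819 / 2262.
Total after period 2: 873 + 489 + 1140 + 1819 + 2262 = 6583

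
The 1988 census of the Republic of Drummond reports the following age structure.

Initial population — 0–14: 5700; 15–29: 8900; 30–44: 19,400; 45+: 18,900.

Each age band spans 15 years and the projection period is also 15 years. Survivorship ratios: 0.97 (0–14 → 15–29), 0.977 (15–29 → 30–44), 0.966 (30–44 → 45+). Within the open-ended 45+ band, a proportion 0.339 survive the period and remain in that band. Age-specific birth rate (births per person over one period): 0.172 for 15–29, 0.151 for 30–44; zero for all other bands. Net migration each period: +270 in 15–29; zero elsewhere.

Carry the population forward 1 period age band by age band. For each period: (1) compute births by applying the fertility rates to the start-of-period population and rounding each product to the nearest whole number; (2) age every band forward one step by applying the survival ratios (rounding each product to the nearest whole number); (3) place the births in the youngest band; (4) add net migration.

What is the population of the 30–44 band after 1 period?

8695

— Period 1 —
Births: 8900 × 0.172 = 1531, 19400 × 0.151 = 2929 — total 4460
15–29: 5700 × 0.97 = 5529
30–44: 8900 × 0.977 = 8695
45+: 19400 × 0.966 + 18900 × 0.339 = 18740 + 6407 = 25147
Net migration: 15–29 + 270 → 5799
Giving 4460 / 5799 / 8695 / 25147.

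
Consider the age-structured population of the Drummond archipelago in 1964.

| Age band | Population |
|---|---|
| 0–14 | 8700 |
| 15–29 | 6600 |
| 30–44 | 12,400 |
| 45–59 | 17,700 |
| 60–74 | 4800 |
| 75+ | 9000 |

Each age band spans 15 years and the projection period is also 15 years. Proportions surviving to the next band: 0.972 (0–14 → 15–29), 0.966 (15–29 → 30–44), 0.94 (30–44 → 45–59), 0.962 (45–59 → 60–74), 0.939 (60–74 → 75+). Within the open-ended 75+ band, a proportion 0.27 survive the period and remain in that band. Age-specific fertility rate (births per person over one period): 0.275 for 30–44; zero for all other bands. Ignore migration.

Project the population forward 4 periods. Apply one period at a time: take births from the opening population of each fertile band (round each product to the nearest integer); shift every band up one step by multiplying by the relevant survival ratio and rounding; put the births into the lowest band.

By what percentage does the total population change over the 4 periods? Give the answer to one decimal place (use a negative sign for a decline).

After projecting period 1:
Births: 12400 × 0.275 = 3410
15–29: 8700 × 0.972 = 8456
30–44: 6600 × 0.966 = 6376
45–59: 12400 × 0.94 = 11656
60–74: 17700 × 0.962 = 17027
75+: 4800 × 0.939 + 9000 × 0.27 = 4507 + 2430 = 6937
Giving 3410 / 8456 / 6376 / 11656 / 17027 / 6937.
After projecting period 2:
Births: 6376 × 0.275 = 1753
15–29: 3410 × 0.972 = 3315
30–44: 8456 × 0.966 = 8168
45–59: 6376 × 0.94 = 5993
60–74: 11656 × 0.962 = 11213
75+: 17027 × 0.939 + 6937 × 0.27 = 15988 + 1873 = 17861
Giving 1753 / 3315 / 8168 / 5993 / 11213 / 17861.
After projecting period 3:
Births: 8168 × 0.275 = 2246
15–29: 1753 × 0.972 = 1704
30–44: 3315 × 0.966 = 3202
45–59: 8168 × 0.94 = 7678
60–74: 5993 × 0.962 = 5765
75+: 11213 × 0.939 + 17861 × 0.27 = 10529 + 4822 = 15351
Giving 2246 / 1704 / 3202 / 7678 / 5765 / 15351.
After projecting period 4:
Births: 3202 × 0.275 = 881
15–29: 2246 × 0.972 = 2183
30–44: 1704 × 0.966 = 1646
45–59: 3202 × 0.94 = 3010
60–74: 7678 × 0.962 = 7386
75+: 5765 × 0.939 + 15351 × 0.27 = 5413 + 4145 = 9558
Giving 881 / 2183 / 1646 / 3010 / 7386 / 9558.
Total: 59200 → 24664; change = -34536; percentage change = -58.3%

-58.3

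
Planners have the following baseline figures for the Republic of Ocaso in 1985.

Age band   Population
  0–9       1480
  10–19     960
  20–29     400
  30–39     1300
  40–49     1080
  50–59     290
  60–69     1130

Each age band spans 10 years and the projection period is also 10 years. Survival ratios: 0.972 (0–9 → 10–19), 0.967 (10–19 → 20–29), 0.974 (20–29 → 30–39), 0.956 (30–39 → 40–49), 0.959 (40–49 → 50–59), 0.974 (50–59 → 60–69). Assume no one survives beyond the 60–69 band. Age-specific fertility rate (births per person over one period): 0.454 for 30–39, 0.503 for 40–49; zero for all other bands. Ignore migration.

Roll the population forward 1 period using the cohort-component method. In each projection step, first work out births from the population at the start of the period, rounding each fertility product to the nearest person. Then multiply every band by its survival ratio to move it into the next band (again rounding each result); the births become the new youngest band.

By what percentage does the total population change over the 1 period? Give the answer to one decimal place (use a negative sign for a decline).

Period 1.
Births: 1300 * 0.454 = 590  |  1080 * 0.503 = 543 → total 1133
10–19: 1480 * 0.972 = 1439
20–29: 960 * 0.967 = 928
30–39: 400 * 0.974 = 390
40–49: 1300 * 0.956 = 1243
50–59: 1080 * 0.959 = 1036
60–69: 290 * 0.974 = 282
Population now: 0–9=1133, 10–19=1439, 20–29=928, 30–39=390, 40–49=1243, 50–59=1036, 60–69=282
Total: 6640 → 6451; change = -189; percentage change = -2.8%

-2.8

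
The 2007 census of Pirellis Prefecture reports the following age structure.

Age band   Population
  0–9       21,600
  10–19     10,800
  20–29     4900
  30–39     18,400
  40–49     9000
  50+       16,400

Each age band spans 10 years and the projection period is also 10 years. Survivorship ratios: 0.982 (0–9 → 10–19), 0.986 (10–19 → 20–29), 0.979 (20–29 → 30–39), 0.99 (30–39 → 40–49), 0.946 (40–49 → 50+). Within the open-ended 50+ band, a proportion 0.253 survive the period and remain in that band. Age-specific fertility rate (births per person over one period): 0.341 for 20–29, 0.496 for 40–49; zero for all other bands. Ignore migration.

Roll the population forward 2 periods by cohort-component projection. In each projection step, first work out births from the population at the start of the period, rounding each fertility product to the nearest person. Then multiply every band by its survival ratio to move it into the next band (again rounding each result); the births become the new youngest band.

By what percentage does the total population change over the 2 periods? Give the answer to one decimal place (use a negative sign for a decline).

— Period 1 —
Births: 4900 * 0.341 = 1671 ; 9000 * 0.496 = 4464 → 6135
10–19: 21600 * 0.982 = 21211
20–29: 10800 * 0.986 = 10649
30–39: 4900 * 0.979 = 4797
40–49: 18400 * 0.99 = 18216
50+: 9000 * 0.946 + 16400 * 0.253 = 8514 + 4149 = 12663
Giving 6135 / 21211 / 10649 / 4797 / 18216 / 12663.
— Period 2 —
Births: 10649 * 0.341 = 3631 ; 18216 * 0.496 = 9035 → 12666
10–19: 6135 * 0.982 = 6025
20–29: 21211 * 0.986 = 20914
30–39: 10649 * 0.979 = 10425
40–49: 4797 * 0.99 = 4749
50+: 18216 * 0.946 + 12663 * 0.253 = 17232 + 3204 = 20436
Giving 12666 / 6025 / 20914 / 10425 / 4749 / 20436.
Total: 81100 → 75215; change = -5885; percentage change = -7.3%

-7.3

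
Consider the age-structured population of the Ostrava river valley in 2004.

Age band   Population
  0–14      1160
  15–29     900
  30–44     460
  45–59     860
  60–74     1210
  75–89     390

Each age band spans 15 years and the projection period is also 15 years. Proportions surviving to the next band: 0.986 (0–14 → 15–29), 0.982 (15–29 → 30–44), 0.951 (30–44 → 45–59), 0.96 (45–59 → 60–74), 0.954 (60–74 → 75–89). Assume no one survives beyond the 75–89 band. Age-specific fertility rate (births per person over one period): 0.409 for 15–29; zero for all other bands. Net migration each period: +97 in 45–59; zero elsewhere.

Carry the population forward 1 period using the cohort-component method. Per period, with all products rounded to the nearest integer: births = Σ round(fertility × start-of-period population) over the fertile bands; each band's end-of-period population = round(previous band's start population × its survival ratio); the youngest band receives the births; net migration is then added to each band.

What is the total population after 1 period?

4910

Numbering the bands 1..6 from youngest to oldest:
[period 1]
Births: 900 * 0.409 = 368
Band 2: 1160 * 0.986 = 1144
Band 3: 900 * 0.982 = 884
Band 4: 460 * 0.951 = 437
Band 5: 860 * 0.96 = 826
Band 6: 1210 * 0.954 = 1154
Net migration: Band 4 + 97 → 534
→ [368, 1144, 884, 534, 826, 1154]
Total after period 1: 368 + 1144 + 884 + 534 + 826 + 1154 = 4910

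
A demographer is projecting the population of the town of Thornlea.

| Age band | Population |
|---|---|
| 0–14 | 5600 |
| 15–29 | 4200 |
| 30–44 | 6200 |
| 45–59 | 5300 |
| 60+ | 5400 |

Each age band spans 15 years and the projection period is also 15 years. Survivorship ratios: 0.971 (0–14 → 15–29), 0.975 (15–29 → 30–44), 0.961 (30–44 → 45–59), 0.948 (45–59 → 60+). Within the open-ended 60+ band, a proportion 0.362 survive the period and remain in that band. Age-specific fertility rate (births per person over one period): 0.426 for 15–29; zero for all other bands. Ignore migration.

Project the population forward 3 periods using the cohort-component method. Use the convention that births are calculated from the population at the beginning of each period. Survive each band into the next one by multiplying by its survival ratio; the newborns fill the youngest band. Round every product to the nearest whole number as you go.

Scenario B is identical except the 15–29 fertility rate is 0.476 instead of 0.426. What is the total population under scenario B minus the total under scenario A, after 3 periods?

645

After projecting period 1:
Births: 4200 × 0.426 = 1789
15–29: 5600 × 0.971 = 5438
30–44: 4200 × 0.975 = 4095
45–59: 6200 × 0.961 = 5958
60+: 5300 × 0.948 + 5400 × 0.362 = 5024 + 1955 = 6979
→ [1789, 5438, 4095, 5958, 6979]
After projecting period 2:
Births: 5438 × 0.426 = 2317
15–29: 1789 × 0.971 = 1737
30–44: 5438 × 0.975 = 5302
45–59: 4095 × 0.961 = 3935
60+: 5958 × 0.948 + 6979 × 0.362 = 5648 + 2526 = 8174
→ [2317, 1737, 5302, 3935, 8174]
After projecting period 3:
Births: 1737 × 0.426 = 740
15–29: 2317 × 0.971 = 2250
30–44: 1737 × 0.975 = 1694
45–59: 5302 × 0.961 = 5095
60+: 3935 × 0.948 + 8174 × 0.362 = 3730 + 2959 = 6689
→ [740, 2250, 1694, 5095, 6689]
Scenario A total after 3 periods: 16468
Scenario B projection —
After projecting period 1:
Births: 4200 × 0.476 = 1999
15–29: 5600 × 0.971 = 5438
30–44: 4200 × 0.975 = 4095
45–59: 6200 × 0.961 = 5958
60+: 5300 × 0.948 + 5400 × 0.362 = 5024 + 1955 = 6979
→ [1999, 5438, 4095, 5958, 6979]
After projecting period 2:
Births: 5438 × 0.476 = 2588
15–29: 1999 × 0.971 = 1941
30–44: 5438 × 0.975 = 5302
45–59: 4095 × 0.961 = 3935
60+: 5958 × 0.948 + 6979 × 0.362 = 5648 + 2526 = 8174
→ [2588, 1941, 5302, 3935, 8174]
After projecting period 3:
Births: 1941 × 0.476 = 924
15–29: 2588 × 0.971 = 2513
30–44: 1941 × 0.975 = 1892
45–59: 5302 × 0.961 = 5095
60+: 3935 × 0.948 + 8174 × 0.362 = 3730 + 2959 = 6689
→ [924, 2513, 1892, 5095, 6689]
Scenario B total after 3 periods: 17113
Difference B − A = 17113 − 16468 = 645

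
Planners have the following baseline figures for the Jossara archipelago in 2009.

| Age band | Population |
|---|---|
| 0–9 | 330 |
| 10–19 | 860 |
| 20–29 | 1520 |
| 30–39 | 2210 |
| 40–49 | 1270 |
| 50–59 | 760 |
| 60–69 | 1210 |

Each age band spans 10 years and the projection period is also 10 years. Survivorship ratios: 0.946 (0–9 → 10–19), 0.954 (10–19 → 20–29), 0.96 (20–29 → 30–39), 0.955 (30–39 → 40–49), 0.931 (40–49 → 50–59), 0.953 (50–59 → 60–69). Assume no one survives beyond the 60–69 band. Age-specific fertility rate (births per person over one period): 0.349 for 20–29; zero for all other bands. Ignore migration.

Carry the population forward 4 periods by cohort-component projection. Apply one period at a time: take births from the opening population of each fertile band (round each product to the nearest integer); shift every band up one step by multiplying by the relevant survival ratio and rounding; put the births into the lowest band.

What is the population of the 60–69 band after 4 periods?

Let group 1 be 0–9 through group 7 = 60–69.
[period 1]
Births: 1520 × 0.349 = 530
Group 2: 330 × 0.946 = 312
Group 3: 860 × 0.954 = 820
Group 4: 1520 × 0.96 = 1459
Group 5: 2210 × 0.955 = 2111
Group 6: 1270 × 0.931 = 1182
Group 7: 760 × 0.953 = 724
Giving 530 / 312 / 820 / 1459 / 2111 / 1182 / 724.
[period 2]
Births: 820 × 0.349 = 286
Group 2: 530 × 0.946 = 501
Group 3: 312 × 0.954 = 298
Group 4: 820 × 0.96 = 787
Group 5: 1459 × 0.955 = 1393
Group 6: 2111 × 0.931 = 1965
Group 7: 1182 × 0.953 = 1126
Giving 286 / 501 / 298 / 787 / 1393 / 1965 / 1126.
[period 3]
Births: 298 × 0.349 = 104
Group 2: 286 × 0.946 = 271
Group 3: 501 × 0.954 = 478
Group 4: 298 × 0.96 = 286
Group 5: 787 × 0.955 = 752
Group 6: 1393 × 0.931 = 1297
Group 7: 1965 × 0.953 = 1873
Giving 104 / 271 / 478 / 286 / 752 / 1297 / 1873.
[period 4]
Births: 478 × 0.349 = 167
Group 2: 104 × 0.946 = 98
Group 3: 271 × 0.954 = 259
Group 4: 478 × 0.96 = 459
Group 5: 286 × 0.955 = 273
Group 6: 752 × 0.931 = 700
Group 7: 1297 × 0.953 = 1236
Giving 167 / 98 / 259 / 459 / 273 / 700 / 1236.

1236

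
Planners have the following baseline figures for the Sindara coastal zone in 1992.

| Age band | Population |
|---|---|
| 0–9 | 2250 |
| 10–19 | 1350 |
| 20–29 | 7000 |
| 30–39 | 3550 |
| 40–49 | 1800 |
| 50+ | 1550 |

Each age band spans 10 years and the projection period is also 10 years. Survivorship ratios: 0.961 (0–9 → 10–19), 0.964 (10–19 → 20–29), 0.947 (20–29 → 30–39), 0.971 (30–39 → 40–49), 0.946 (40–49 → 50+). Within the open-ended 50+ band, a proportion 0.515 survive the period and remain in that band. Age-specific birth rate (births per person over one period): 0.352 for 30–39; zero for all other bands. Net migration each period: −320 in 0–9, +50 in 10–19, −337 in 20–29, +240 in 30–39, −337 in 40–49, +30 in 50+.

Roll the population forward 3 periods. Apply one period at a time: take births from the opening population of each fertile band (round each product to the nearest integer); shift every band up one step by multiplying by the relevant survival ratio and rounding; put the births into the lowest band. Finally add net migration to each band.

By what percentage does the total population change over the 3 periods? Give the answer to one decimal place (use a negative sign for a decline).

[period 1]
Births: 3550 × 0.352 = 1250
10–19: 2250 × 0.961 = 2162
20–29: 1350 × 0.964 = 1301
30–39: 7000 × 0.947 = 6629
40–49: 3550 × 0.971 = 3447
50+: 1800 × 0.946 + 1550 × 0.515 = 1703 + 798 = 2501
Net migration: 0–9 − 320 → 930; 10–19 + 50 → 2212; 20–29 − 337 → 964; 30–39 + 240 → 6869; 40–49 − 337 → 3110; 50+ + 30 → 2531
Giving 930 / 2212 / 964 / 6869 / 3110 / 2531.
[period 2]
Births: 6869 × 0.352 = 2418
10–19: 930 × 0.961 = 894
20–29: 2212 × 0.964 = 2132
30–39: 964 × 0.947 = 913
40–49: 6869 × 0.971 = 6670
50+: 3110 × 0.946 + 2531 × 0.515 = 2942 + 1303 = 4245
Net migration: 0–9 − 320 → 2098; 10–19 + 50 → 944; 20–29 − 337 → 1795; 30–39 + 240 → 1153; 40–49 − 337 → 6333; 50+ + 30 → 4275
Giving 2098 / 944 / 1795 / 1153 / 6333 / 4275.
[period 3]
Births: 1153 × 0.352 = 406
10–19: 2098 × 0.961 = 2016
20–29: 944 × 0.964 = 910
30–39: 1795 × 0.947 = 1700
40–49: 1153 × 0.971 = 1120
50+: 6333 × 0.946 + 4275 × 0.515 = 5991 + 2202 = 8193
Net migration: 0–9 − 320 → 86; 10–19 + 50 → 2066; 20–29 − 337 → 573; 30–39 + 240 → 1940; 40–49 − 337 → 783; 50+ + 30 → 8223
Giving 86 / 2066 / 573 / 1940 / 783 / 8223.
Total: 17500 → 13671; change = -3829; percentage change = -21.9%

-21.9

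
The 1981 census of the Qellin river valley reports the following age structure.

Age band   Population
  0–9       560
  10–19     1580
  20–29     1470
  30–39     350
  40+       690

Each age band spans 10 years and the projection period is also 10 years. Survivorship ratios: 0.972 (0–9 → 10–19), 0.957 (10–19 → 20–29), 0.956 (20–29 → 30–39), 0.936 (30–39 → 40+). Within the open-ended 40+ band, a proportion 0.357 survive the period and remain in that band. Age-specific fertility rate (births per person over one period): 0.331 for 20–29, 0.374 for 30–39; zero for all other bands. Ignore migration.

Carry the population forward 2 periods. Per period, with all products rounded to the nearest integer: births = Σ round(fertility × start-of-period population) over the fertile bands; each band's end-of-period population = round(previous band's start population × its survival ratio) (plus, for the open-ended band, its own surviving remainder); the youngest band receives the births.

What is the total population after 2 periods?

After projecting period 1:
Births: 1470 × 0.331 = 487  |  350 × 0.374 = 131 → 618
10–19: 560 × 0.972 = 544
20–29: 1580 × 0.957 = 1512
30–39: 1470 × 0.956 = 1405
40+: 350 × 0.936 + 690 × 0.357 = 328 + 246 = 574
→ [618, 544, 1512, 1405, 574]
After projecting period 2:
Births: 1512 × 0.331 = 500  |  1405 × 0.374 = 525 → 1025
10–19: 618 × 0.972 = 601
20–29: 544 × 0.957 = 521
30–39: 1512 × 0.956 = 1445
40+: 1405 × 0.936 + 574 × 0.357 = 1315 + 205 = 1520
→ [1025, 601, 521, 1445, 1520]
Total after period 2: 1025 + 601 + 521 + 1445 + 1520 = 5112

5112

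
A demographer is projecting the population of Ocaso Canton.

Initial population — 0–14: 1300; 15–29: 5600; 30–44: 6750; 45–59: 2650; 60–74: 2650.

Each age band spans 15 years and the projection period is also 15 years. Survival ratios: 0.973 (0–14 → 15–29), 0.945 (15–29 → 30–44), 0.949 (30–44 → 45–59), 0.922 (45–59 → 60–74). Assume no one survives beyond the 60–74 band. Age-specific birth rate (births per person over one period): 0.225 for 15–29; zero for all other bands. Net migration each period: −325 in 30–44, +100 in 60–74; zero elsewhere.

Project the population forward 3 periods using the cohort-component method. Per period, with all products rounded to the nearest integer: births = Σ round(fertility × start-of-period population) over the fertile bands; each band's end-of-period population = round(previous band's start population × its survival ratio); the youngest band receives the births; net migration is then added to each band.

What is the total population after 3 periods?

6659

Period 1.
Births: 5600 × 0.225 = 1260
15–29: 1300 × 0.973 = 1265
30–44: 5600 × 0.945 = 5292
45–59: 6750 × 0.949 = 6406
60–74: 2650 × 0.922 = 2443
Net migration: 30–44 − 325 → 4967; 60–74 + 100 → 2543
End of period: [1260, 1265, 4967, 6406, 2543]
Period 2.
Births: 1265 × 0.225 = 285
15–29: 1260 × 0.973 = 1226
30–44: 1265 × 0.945 = 1195
45–59: 4967 × 0.949 = 4714
60–74: 6406 × 0.922 = 5906
Net migration: 30–44 − 325 → 870; 60–74 + 100 → 6006
End of period: [285, 1226, 870, 4714, 6006]
Period 3.
Births: 1226 × 0.225 = 276
15–29: 285 × 0.973 = 277
30–44: 1226 × 0.945 = 1159
45–59: 870 × 0.949 = 826
60–74: 4714 × 0.922 = 4346
Net migration: 30–44 − 325 → 834; 60–74 + 100 → 4446
End of period: [276, 277, 834, 826, 4446]
Total after period 3: 276 + 277 + 834 + 826 + 4446 = 6659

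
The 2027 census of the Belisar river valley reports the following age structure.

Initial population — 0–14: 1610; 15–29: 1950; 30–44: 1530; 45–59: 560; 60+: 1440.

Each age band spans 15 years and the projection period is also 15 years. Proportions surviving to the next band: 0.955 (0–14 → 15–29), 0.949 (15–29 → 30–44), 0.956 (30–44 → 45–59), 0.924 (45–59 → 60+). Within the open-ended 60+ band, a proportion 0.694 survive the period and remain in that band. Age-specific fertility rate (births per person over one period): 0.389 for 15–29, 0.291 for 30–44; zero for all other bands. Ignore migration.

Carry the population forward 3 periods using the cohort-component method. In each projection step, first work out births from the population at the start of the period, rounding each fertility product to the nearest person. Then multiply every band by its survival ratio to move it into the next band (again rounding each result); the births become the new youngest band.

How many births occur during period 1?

— Period 1 —
Births: 1950 × 0.389 = 759  |  1530 × 0.291 = 445 → 1204
15–29: 1610 × 0.955 = 1538
30–44: 1950 × 0.949 = 1851
45–59: 1530 × 0.956 = 1463
60+: 560 × 0.924 + 1440 × 0.694 = 517 + 999 = 1516
Population now: 0–14=1204, 15–29=1538, 30–44=1851, 45–59=1463, 60+=1516

1204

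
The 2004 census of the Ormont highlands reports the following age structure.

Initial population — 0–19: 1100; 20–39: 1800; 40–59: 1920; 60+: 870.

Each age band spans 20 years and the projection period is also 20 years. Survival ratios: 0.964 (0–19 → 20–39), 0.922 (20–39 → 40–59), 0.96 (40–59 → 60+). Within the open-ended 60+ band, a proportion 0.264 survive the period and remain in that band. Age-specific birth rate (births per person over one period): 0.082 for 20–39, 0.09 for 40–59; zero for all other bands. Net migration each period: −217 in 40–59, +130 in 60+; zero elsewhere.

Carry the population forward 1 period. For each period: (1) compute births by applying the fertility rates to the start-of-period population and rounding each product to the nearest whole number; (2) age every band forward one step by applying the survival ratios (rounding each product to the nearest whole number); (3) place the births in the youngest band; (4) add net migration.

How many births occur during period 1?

Call the groups 1 to 4, youngest first.
After projecting period 1:
Births: 1800 * 0.082 = 148  |  1920 * 0.09 = 173 → total 321
Group 2: 1100 * 0.964 = 1060
Group 3: 1800 * 0.922 = 1660
Group 4: 1920 * 0.96 + 870 * 0.264 = 1843 + 230 = 2073
Net migration: Group 3 − 217 → 1443; Group 4 + 130 → 2203
→ [321, 1060, 1443, 2203]

321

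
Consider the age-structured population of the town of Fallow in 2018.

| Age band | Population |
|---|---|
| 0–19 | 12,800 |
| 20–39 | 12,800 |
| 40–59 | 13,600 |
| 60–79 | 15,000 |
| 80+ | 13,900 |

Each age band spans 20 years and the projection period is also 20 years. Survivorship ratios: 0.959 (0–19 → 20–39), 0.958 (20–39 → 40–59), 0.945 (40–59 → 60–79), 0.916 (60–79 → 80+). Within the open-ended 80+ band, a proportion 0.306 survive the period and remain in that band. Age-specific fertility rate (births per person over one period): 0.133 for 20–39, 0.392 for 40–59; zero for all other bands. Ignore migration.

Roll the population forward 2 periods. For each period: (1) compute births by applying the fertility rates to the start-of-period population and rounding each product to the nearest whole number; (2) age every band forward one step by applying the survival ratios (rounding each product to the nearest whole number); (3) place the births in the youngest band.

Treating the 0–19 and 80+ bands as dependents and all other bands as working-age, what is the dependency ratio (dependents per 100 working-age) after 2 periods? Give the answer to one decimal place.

After projecting period 1:
Births: 12800 * 0.133 = 1702 ; 13600 * 0.392 = 5331 — total 7033
20–39: 12800 * 0.959 = 12275
40–59: 12800 * 0.958 = 12262
60–79: 13600 * 0.945 = 12852
80+: 15000 * 0.916 + 13900 * 0.306 = 13740 + 4253 = 17993
→ [7033, 12275, 12262, 12852, 17993]
After projecting period 2:
Births: 12275 * 0.133 = 1633 ; 12262 * 0.392 = 4807 — total 6440
20–39: 7033 * 0.959 = 6745
40–59: 12275 * 0.958 = 11759
60–79: 12262 * 0.945 = 11588
80+: 12852 * 0.916 + 17993 * 0.306 = 11772 + 5506 = 17278
→ [6440, 6745, 11759, 11588, 17278]
Dependents (band 0–19 + band 80+) = 6440 + 17278 = 23718; working-age = 30092; ratio = 23718/30092 × 100 = 78.8

78.8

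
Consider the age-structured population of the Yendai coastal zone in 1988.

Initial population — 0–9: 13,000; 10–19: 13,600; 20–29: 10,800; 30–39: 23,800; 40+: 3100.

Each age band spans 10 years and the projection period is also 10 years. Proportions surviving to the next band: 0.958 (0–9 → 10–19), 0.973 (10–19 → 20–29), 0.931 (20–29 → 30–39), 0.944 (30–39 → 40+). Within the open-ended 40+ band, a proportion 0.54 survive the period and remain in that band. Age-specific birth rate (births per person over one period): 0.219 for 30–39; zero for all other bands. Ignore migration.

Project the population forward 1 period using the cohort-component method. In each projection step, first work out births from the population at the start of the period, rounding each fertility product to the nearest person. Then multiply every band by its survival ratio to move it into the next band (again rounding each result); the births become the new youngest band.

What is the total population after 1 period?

65095

Let group 1 be 0–9 through group 5 = 40+.
After projecting period 1:
Births: 23800 × 0.219 = 5212
Group 2: 13000 × 0.958 = 12454
Group 3: 13600 × 0.973 = 13233
Group 4: 10800 × 0.931 = 10055
Group 5: 23800 × 0.944 + 3100 × 0.54 = 22467 + 1674 = 24141
Giving 5212 / 12454 / 13233 / 10055 / 24141.
Total after period 1: 5212 + 12454 + 13233 + 10055 + 24141 = 65095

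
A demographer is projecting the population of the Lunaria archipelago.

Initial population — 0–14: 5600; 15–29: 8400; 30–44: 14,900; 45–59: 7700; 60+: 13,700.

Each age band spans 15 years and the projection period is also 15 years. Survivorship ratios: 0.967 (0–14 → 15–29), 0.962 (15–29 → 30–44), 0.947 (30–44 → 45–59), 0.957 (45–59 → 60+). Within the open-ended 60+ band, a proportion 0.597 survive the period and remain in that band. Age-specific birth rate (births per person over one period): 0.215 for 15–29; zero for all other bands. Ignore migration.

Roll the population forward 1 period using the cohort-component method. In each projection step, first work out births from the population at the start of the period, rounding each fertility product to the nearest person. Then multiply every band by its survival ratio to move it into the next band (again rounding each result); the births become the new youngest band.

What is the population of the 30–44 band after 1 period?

8081

(Bands numbered youngest = 1 to oldest = 5.)
[period 1]
Births: 8400 × 0.215 = 1806
Band 2: 5600 × 0.967 = 5415
Band 3: 8400 × 0.962 = 8081
Band 4: 14900 × 0.947 = 14110
Band 5: 7700 × 0.957 + 13700 × 0.597 = 7369 + 8179 = 15548
→ [1806, 5415, 8081, 14110, 15548]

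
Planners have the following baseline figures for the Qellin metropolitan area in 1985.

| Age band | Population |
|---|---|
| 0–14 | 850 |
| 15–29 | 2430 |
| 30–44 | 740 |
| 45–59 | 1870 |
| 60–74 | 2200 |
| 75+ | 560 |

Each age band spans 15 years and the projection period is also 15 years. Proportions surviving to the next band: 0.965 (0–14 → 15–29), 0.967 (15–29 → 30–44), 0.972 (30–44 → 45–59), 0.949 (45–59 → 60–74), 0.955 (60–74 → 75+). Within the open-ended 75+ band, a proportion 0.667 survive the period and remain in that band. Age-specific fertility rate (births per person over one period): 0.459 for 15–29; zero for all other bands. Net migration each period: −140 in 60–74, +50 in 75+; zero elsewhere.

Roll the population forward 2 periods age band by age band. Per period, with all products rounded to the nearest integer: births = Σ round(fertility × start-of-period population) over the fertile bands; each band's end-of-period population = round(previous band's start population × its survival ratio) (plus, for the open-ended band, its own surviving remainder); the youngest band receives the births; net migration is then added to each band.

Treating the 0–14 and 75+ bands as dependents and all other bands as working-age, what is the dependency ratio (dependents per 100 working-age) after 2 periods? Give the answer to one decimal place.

Numbering the bands 1..6 from youngest to oldest:
After projecting period 1:
Births: 2430 × 0.459 = 1115
Band 2: 850 × 0.965 = 820
Band 3: 2430 × 0.967 = 2350
Band 4: 740 × 0.972 = 719
Band 5: 1870 × 0.949 = 1775
Band 6: 2200 × 0.955 + 560 × 0.667 = 2101 + 374 = 2475
Net migration: Band 5 − 140 → 1635; Band 6 + 50 → 2525
→ [1115, 820, 2350, 719, 1635, 2525]
After projecting period 2:
Births: 820 × 0.459 = 376
Band 2: 1115 × 0.965 = 1076
Band 3: 820 × 0.967 = 793
Band 4: 2350 × 0.972 = 2284
Band 5: 719 × 0.949 = 682
Band 6: 1635 × 0.955 + 2525 × 0.667 = 1561 + 1684 = 3245
Net migration: Band 5 − 140 → 542; Band 6 + 50 → 3295
→ [376, 1076, 793, 2284, 542, 3295]
Dependents (band 0–14 + band 75+) = 376 + 3295 = 3671; working-age = 4695; ratio = 3671/4695 × 100 = 78.2

78.2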